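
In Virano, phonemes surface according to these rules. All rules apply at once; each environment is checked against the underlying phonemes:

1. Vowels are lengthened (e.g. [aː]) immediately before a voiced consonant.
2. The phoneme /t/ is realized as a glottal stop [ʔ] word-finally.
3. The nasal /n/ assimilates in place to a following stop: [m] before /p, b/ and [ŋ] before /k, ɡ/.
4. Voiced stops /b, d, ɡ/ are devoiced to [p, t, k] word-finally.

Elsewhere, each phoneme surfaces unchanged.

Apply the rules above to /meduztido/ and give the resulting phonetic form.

[meːduːztiːdo]

/e/ (between /m/ and /d/): before a voiced consonant, so rule 1 applies → [eː].
/d/ (between /e/ and /u/) fails the environment for rule 4, so it stays [d].
/u/ — between /d/ and /z/, before a voiced consonant — surfaces as [uː] (rule 1).
/t/ (between /z/ and /i/): rule 2 targets it, but not word-finally → unchanged [t].
/i/ — between /t/ and /d/, before a voiced consonant — surfaces as [iː] (rule 1).
/d/ (between /i/ and /o/): rule 4 targets it, but not word-finally → unchanged [d].
/o/ (word-final) fails the environment for rule 1, so it stays [o].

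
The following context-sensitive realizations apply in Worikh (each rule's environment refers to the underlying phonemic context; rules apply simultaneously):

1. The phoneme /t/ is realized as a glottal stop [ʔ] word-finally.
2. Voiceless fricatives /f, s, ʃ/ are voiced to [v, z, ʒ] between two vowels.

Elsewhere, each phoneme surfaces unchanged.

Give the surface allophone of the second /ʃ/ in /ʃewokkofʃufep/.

/ʃ/ (between /f/ and /u/) is in the target of rule 2 but the environment (between two vowels) is not met → [ʃ].

[ʃ]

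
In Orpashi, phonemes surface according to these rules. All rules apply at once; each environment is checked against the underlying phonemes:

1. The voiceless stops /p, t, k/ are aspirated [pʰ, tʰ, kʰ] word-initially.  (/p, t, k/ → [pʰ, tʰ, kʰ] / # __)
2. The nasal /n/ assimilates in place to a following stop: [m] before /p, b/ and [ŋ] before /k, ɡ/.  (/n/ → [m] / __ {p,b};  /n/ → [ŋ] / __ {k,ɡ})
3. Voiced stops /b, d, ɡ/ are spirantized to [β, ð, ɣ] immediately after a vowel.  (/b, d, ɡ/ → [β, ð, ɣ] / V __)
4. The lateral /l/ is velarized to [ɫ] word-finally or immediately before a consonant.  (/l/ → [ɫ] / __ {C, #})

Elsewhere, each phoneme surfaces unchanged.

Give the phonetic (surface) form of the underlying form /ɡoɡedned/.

[ɡoɣeðneð]

/ɡ/ — word-initial; rule 3 does not apply here → [ɡ].
/o/ — not in any rule's target class → [o].
/ɡ/ — between /o/ and /e/, immediately after a vowel — surfaces as [ɣ] (rule 3).
/e/ — not in any rule's target class → [e].
/d/ — between /e/ and /n/, immediately after a vowel — surfaces as [ð] (rule 3).
/n/ — between /d/ and /e/; rule 2 does not apply here → [n].
/e/ (between /n/ and /d/) is unaffected → [e].
/d/ (word-final) occurs immediately after a vowel → [ð] by rule 3.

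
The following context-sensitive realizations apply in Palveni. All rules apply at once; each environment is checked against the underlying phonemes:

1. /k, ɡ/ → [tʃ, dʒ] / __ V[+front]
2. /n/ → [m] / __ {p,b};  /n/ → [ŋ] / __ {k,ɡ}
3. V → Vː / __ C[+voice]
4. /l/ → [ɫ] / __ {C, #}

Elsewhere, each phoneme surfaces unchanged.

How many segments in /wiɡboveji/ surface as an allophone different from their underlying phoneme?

Segments that undergo a rule: /i/ → [iː] (rule 3); /o/ → [oː] (rule 3); /e/ → [eː] (rule 3).
All other segments surface unchanged.

3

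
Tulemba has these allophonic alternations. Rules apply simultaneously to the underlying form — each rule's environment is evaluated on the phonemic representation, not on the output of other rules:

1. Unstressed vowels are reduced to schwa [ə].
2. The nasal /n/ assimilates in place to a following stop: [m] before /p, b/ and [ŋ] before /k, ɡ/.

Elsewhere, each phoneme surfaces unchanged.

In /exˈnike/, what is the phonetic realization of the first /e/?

/e/ meets the environment for rule 1 (in an unstressed syllable) → [ə].

[ə]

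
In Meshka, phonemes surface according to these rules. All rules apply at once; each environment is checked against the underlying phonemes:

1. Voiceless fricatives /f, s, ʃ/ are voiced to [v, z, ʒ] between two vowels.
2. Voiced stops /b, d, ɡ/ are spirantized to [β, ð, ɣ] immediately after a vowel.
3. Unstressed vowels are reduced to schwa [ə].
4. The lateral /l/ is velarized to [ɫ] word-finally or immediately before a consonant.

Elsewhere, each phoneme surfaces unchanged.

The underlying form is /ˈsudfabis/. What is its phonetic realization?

/s/ — word-initial; rule 1 does not apply here → [s].
/u/ (between /s/ and /d/): rule 3 targets it, but not in an unstressed syllable → unchanged [u].
/d/ (between /u/ and /f/): immediately after a vowel, so rule 2 applies → [ð].
/f/ (between /d/ and /a/) is in the target of rule 1 but the environment (between two vowels) is not met → [f].
/a/ (between /f/ and /b/): in an unstressed syllable, so rule 3 applies → [ə].
/b/ meets the environment for rule 2 (immediately after a vowel) → [β].
/i/ meets the environment for rule 3 (in an unstressed syllable) → [ə].
/s/ (word-final): rule 1 targets it, but not between two vowels → unchanged [s].

[ˈsuðfəβəs]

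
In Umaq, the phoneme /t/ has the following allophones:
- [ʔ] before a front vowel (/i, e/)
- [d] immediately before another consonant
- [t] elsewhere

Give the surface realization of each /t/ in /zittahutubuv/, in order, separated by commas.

Occurrence 1 (position 3): immediately before another consonant → [d].
Occurrence 2 (position 4): no conditioning environment matches → elsewhere allophone [t].
Occurrence 3 (position 8): no conditioning environment matches → elsewhere allophone [t].

[d], [t], [t]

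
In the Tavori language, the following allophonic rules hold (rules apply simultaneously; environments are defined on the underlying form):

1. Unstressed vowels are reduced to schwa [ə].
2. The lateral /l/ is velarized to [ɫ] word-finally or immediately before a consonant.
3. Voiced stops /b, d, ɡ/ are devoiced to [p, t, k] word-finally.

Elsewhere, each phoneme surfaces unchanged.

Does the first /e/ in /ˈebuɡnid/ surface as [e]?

/e/ (word-initial) fails the environment for rule 1, so it stays [e].
The actual realization is [e], which matches [e].

Yes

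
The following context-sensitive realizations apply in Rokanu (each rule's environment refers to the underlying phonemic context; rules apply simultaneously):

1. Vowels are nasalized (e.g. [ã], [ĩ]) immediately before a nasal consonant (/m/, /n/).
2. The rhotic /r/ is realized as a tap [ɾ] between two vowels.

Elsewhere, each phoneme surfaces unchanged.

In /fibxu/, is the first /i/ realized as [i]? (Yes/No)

/i/ (between /f/ and /b/): rule 1 targets it, but not before a nasal consonant → unchanged [i].
The actual realization is [i], which matches [i].

Yes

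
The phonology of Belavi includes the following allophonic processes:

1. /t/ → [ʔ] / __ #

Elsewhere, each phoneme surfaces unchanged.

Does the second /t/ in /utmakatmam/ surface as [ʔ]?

No

/t/ (between /a/ and /m/) fails the environment for rule 1, so it stays [t].
The actual realization is [t], not [ʔ].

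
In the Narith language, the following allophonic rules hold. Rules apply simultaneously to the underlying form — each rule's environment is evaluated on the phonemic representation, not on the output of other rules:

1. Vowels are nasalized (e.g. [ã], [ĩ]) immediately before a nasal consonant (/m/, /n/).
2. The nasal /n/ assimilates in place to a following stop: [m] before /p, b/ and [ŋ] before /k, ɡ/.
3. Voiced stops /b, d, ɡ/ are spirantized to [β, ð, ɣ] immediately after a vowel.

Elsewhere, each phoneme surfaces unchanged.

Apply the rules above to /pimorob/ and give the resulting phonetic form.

[pĩmoroβ]

/p/ (word-initial) is unaffected → [p].
/i/ meets the environment for rule 1 (before a nasal consonant) → [ĩ].
/m/ (between /i/ and /o/) is unaffected → [m].
/o/ (between /m/ and /r/) is in the target of rule 1 but the environment (before a nasal consonant) is not met → [o].
/r/ stays [r].
/o/ (between /r/ and /b/): rule 1 targets it, but not before a nasal consonant → unchanged [o].
/b/ — word-final, immediately after a vowel — surfaces as [β] (rule 3).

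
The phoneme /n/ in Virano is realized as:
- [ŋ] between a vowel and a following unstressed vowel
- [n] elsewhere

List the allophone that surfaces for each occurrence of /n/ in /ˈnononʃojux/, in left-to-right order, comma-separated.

Occurrence 1 (position 1): no conditioning environment matches → elsewhere allophone [n].
Occurrence 2 (position 3): between a vowel and a following unstressed vowel → [ŋ].
Occurrence 3 (position 5): no conditioning environment matches → elsewhere allophone [n].

[n], [ŋ], [n]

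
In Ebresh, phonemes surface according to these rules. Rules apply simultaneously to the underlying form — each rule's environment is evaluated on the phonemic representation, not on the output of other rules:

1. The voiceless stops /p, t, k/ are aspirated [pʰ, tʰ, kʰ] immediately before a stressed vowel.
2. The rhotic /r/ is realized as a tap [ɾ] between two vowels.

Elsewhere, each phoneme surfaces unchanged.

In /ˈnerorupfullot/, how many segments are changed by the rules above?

2

Segments that undergo a rule: /r/ → [ɾ] (rule 2); /r/ → [ɾ] (rule 2).
All other segments surface unchanged.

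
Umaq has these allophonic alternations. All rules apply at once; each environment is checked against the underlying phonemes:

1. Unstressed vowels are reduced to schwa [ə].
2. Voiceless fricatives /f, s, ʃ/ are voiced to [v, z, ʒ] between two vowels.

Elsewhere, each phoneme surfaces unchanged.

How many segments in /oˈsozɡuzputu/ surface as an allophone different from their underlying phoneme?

Segments that undergo a rule: /o/ → [ə] (rule 1); /s/ → [z] (rule 2); /u/ → [ə] (rule 1); /u/ → [ə] (rule 1); /u/ → [ə] (rule 1).
All other segments surface unchanged.

5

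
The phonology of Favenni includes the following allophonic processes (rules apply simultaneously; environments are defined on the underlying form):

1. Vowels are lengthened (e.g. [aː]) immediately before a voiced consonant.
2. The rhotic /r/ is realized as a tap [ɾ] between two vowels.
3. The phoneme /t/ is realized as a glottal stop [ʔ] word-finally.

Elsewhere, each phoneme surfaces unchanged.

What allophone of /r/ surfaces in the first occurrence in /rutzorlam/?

/r/ (word-initial): rule 2 targets it, but not between two vowels → unchanged [r].

[r]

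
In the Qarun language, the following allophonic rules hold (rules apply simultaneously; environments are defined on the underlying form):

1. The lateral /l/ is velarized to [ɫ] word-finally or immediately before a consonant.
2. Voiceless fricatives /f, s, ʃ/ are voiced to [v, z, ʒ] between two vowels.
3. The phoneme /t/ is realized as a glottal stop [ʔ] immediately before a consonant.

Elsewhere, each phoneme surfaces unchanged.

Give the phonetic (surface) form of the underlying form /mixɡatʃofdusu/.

/t/ (between /a/ and /ʃ/) occurs immediately before a consonant → [ʔ] by rule 3.
/ʃ/ (between /t/ and /o/) is in the target of rule 2 but the environment (between two vowels) is not met → [ʃ].
/f/ (between /o/ and /d/) is in the target of rule 2 but the environment (between two vowels) is not met → [f].
/s/ — between /u/ and /u/, between two vowels — surfaces as [z] (rule 2).

[mixɡaʔʃofduzu]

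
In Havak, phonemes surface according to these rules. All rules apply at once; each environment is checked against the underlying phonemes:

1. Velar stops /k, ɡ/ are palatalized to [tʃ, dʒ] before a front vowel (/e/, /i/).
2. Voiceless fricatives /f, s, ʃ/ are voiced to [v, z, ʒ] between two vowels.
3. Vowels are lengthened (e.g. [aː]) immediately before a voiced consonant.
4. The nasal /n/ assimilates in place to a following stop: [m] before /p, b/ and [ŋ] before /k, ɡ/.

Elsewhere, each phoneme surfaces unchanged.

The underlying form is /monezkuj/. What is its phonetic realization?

[moːneːzkuːj]

/m/ — not in any rule's target class → [m].
/o/ meets the environment for rule 3 (before a voiced consonant) → [oː].
/n/ (between /o/ and /e/) is in the target of rule 4 but the environment (before a labial or velar stop) is not met → [n].
/e/ (between /n/ and /z/) occurs before a voiced consonant → [eː] by rule 3.
/z/ (between /e/ and /k/): no rule targets it → [z].
/k/ (between /z/ and /u/) fails the environment for rule 1, so it stays [k].
/u/ — between /k/ and /j/, before a voiced consonant — surfaces as [uː] (rule 3).
/j/ (word-final) is unaffected → [j].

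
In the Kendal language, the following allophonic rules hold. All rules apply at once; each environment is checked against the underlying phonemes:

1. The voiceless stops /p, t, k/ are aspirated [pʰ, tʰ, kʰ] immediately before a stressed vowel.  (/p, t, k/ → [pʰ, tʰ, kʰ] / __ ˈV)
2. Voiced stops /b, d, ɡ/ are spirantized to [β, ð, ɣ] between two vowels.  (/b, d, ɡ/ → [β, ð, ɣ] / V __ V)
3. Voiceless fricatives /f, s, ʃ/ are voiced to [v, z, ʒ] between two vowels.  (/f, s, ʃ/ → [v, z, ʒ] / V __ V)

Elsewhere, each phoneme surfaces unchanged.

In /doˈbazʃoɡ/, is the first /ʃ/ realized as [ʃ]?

Yes

/ʃ/ (between /z/ and /o/): rule 3 targets it, but not between two vowels → unchanged [ʃ].
The actual realization is [ʃ], which matches [ʃ].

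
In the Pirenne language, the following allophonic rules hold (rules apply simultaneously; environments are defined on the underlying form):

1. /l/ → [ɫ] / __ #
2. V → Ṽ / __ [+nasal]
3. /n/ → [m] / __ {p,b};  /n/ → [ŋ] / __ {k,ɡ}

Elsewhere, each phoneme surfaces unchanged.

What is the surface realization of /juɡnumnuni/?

/j/ stays [j].
/u/ (between /j/ and /ɡ/): rule 2 targets it, but not before a nasal consonant → unchanged [u].
/ɡ/ stays [ɡ].
/n/ (between /ɡ/ and /u/): rule 3 targets it, but not before a labial or velar stop → unchanged [n].
/u/ (between /n/ and /m/) occurs before a nasal consonant → [ũ] by rule 2.
/m/ (between /u/ and /n/): no rule targets it → [m].
/n/ — between /m/ and /u/; rule 3 does not apply here → [n].
Rule 2 applies to /u/ (between /n/ and /n/: before a nasal consonant) → [ũ].
/n/ (between /u/ and /i/) fails the environment for rule 3, so it stays [n].
/i/ (word-final) is in the target of rule 2 but the environment (before a nasal consonant) is not met → [i].

[juɡnũmnũni]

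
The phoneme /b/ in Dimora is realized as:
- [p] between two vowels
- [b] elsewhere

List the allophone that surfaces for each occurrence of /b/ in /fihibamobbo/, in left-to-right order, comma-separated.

Occurrence 1 (position 5): between two vowels → [p].
Occurrence 2 (position 9): no conditioning environment matches → elsewhere allophone [b].
Occurrence 3 (position 10): no conditioning environment matches → elsewhere allophone [b].

[p], [b], [b]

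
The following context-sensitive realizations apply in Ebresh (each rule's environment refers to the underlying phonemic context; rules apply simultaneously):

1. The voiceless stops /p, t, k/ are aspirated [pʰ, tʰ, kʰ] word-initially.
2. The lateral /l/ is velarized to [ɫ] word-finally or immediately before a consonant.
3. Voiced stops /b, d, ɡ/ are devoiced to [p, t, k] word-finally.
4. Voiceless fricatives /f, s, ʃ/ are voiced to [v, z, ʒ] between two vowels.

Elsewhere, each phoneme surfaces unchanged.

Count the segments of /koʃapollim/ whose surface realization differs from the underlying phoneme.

3

Segments that undergo a rule: /k/ → [kʰ] (rule 1); /ʃ/ → [ʒ] (rule 4); /l/ → [ɫ] (rule 2).
All other segments surface unchanged.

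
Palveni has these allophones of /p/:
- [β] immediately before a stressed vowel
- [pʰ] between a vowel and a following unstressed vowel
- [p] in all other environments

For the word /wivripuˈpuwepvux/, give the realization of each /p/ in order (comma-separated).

[pʰ], [β], [p]

Occurrence 1 (position 6): between a vowel and a following unstressed vowel → [pʰ].
Occurrence 2 (position 8): immediately before a stressed vowel → [β].
Occurrence 3 (position 12): no conditioning environment matches → elsewhere allophone [p].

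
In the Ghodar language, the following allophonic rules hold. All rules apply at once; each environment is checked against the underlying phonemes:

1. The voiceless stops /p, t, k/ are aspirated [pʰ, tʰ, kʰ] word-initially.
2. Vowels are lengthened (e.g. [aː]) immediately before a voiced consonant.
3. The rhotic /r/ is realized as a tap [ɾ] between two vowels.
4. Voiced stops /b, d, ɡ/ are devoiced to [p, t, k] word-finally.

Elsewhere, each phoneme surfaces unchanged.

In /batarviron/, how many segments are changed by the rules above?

Segments that undergo a rule: /a/ → [aː] (rule 2); /i/ → [iː] (rule 2); /r/ → [ɾ] (rule 3); /o/ → [oː] (rule 2).
All other segments surface unchanged.

4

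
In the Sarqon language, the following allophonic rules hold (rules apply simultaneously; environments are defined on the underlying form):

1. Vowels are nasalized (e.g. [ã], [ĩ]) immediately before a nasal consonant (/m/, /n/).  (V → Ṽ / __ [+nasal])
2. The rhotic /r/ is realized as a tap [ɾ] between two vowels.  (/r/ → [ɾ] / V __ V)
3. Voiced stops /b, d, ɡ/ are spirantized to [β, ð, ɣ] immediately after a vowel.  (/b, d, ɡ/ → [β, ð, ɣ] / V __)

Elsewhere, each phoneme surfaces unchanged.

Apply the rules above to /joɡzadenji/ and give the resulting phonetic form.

/j/ — not in any rule's target class → [j].
/o/ — between /j/ and /ɡ/; rule 1 does not apply here → [o].
/ɡ/ (between /o/ and /z/) occurs immediately after a vowel → [ɣ] by rule 3.
/z/ (between /ɡ/ and /a/) is unaffected → [z].
/a/ (between /z/ and /d/) is in the target of rule 1 but the environment (before a nasal consonant) is not met → [a].
/d/ meets the environment for rule 3 (immediately after a vowel) → [ð].
Rule 1 applies to /e/ (between /d/ and /n/: before a nasal consonant) → [ẽ].
/n/ (between /e/ and /j/): no rule targets it → [n].
/j/ — not in any rule's target class → [j].
/i/ (word-final) is in the target of rule 1 but the environment (before a nasal consonant) is not met → [i].

[joɣzaðẽnji]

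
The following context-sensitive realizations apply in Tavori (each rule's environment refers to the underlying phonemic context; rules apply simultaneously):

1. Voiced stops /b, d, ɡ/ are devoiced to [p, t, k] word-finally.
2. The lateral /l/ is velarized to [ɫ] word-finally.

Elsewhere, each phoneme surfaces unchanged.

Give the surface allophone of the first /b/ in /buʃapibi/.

/b/ (word-initial) fails the environment for rule 1, so it stays [b].

[b]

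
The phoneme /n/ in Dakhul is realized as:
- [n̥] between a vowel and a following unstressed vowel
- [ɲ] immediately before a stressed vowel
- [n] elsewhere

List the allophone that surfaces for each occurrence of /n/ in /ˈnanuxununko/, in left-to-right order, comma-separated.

[ɲ], [n̥], [n̥], [n]

Occurrence 1 (position 1): immediately before a stressed vowel → [ɲ].
Occurrence 2 (position 3): between a vowel and a following unstressed vowel → [n̥].
Occurrence 3 (position 7): between a vowel and a following unstressed vowel → [n̥].
Occurrence 4 (position 9): no conditioning environment matches → elsewhere allophone [n].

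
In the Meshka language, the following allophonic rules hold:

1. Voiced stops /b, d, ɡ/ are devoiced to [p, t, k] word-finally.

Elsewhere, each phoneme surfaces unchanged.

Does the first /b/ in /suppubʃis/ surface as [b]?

Yes

/b/ — between /u/ and /ʃ/; rule 1 does not apply here → [b].
The actual realization is [b], which matches [b].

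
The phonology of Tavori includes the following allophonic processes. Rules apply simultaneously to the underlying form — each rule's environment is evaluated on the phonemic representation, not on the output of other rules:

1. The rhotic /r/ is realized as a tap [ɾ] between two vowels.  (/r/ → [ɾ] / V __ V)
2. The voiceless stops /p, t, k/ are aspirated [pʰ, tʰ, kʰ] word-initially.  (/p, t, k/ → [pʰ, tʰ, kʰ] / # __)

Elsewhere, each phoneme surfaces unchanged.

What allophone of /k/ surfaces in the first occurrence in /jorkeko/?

[k]

/k/ (between /r/ and /e/): rule 2 targets it, but not word-initially → unchanged [k].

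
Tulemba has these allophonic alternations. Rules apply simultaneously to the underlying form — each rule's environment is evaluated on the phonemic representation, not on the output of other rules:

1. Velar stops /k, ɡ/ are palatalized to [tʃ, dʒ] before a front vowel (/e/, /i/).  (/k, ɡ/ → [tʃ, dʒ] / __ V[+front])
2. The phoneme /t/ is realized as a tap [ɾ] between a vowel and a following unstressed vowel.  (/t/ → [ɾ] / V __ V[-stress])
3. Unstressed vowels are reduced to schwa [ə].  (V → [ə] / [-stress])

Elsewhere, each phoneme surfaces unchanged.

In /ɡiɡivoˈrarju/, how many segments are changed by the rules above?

6

Segments that undergo a rule: /ɡ/ → [dʒ] (rule 1); /i/ → [ə] (rule 3); /ɡ/ → [dʒ] (rule 1); /i/ → [ə] (rule 3); /o/ → [ə] (rule 3); /u/ → [ə] (rule 3).
All other segments surface unchanged.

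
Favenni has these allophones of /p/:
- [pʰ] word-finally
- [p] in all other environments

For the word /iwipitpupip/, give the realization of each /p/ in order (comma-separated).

Occurrence 1 (position 4): no conditioning environment matches → elsewhere allophone [p].
Occurrence 2 (position 7): no conditioning environment matches → elsewhere allophone [p].
Occurrence 3 (position 9): no conditioning environment matches → elsewhere allophone [p].
Occurrence 4 (position 11): word-finally → [pʰ].

[p], [p], [p], [pʰ]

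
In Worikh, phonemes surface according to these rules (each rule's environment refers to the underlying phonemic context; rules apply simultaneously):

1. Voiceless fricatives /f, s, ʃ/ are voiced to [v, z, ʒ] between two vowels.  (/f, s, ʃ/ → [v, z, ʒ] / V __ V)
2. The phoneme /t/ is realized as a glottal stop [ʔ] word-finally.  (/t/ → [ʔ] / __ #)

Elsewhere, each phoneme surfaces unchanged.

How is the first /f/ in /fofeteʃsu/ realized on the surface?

/f/ (word-initial) fails the environment for rule 1, so it stays [f].

[f]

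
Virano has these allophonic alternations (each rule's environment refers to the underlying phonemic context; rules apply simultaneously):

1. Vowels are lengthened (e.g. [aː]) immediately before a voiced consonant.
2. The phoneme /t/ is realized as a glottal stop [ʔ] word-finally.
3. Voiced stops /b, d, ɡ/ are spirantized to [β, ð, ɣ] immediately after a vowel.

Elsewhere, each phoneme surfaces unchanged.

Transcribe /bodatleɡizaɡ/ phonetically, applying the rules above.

/b/ (word-initial) is in the target of rule 3 but the environment (immediately after a vowel) is not met → [b].
/o/ — between /b/ and /d/, before a voiced consonant — surfaces as [oː] (rule 1).
Rule 3 applies to /d/ (between /o/ and /a/: immediately after a vowel) → [ð].
/a/ (between /d/ and /t/): rule 1 targets it, but not before a voiced consonant → unchanged [a].
/t/ (between /a/ and /l/) is in the target of rule 2 but the environment (word-finally) is not met → [t].
/e/ — between /l/ and /ɡ/, before a voiced consonant — surfaces as [eː] (rule 1).
/ɡ/ meets the environment for rule 3 (immediately after a vowel) → [ɣ].
/i/ meets the environment for rule 1 (before a voiced consonant) → [iː].
Rule 1 applies to /a/ (between /z/ and /ɡ/: before a voiced consonant) → [aː].
Rule 3 applies to /ɡ/ (word-final: immediately after a vowel) → [ɣ].

[boːðatleːɣiːzaːɣ]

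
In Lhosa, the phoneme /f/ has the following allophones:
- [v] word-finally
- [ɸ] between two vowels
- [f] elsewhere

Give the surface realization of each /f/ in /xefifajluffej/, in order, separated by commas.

Occurrence 1 (position 3): between two vowels → [ɸ].
Occurrence 2 (position 5): between two vowels → [ɸ].
Occurrence 3 (position 10): no conditioning environment matches → elsewhere allophone [f].
Occurrence 4 (position 11): no conditioning environment matches → elsewhere allophone [f].

[ɸ], [ɸ], [f], [f]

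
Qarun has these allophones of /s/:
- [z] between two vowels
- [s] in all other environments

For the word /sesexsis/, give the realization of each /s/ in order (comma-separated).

Occurrence 1 (position 1): no conditioning environment matches → elsewhere allophone [s].
Occurrence 2 (position 3): between two vowels → [z].
Occurrence 3 (position 6): no conditioning environment matches → elsewhere allophone [s].
Occurrence 4 (position 8): no conditioning environment matches → elsewhere allophone [s].

[s], [z], [s], [s]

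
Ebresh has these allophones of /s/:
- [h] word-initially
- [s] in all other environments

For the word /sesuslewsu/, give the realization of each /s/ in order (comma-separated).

[h], [s], [s], [s]

Occurrence 1 (position 1): word-initially → [h].
Occurrence 2 (position 3): no conditioning environment matches → elsewhere allophone [s].
Occurrence 3 (position 5): no conditioning environment matches → elsewhere allophone [s].
Occurrence 4 (position 9): no conditioning environment matches → elsewhere allophone [s].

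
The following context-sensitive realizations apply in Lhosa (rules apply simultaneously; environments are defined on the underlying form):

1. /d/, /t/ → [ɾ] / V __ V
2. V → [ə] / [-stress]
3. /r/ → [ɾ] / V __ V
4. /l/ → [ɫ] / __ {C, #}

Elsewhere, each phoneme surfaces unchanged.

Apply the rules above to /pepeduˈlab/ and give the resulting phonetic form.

/p/ (word-initial): no rule targets it → [p].
/e/ meets the environment for rule 2 (in an unstressed syllable) → [ə].
/p/ stays [p].
/e/ meets the environment for rule 2 (in an unstressed syllable) → [ə].
/d/ meets the environment for rule 1 (between two vowels) → [ɾ].
/u/ (between /d/ and /l/): in an unstressed syllable, so rule 2 applies → [ə].
/l/ (between /u/ and /a/) is in the target of rule 4 but the environment (word-finally or immediately before a consonant) is not met → [l].
/a/ — between /l/ and /b/; rule 2 does not apply here → [a].
/b/ — not in any rule's target class → [b].

[pəpəɾəˈlab]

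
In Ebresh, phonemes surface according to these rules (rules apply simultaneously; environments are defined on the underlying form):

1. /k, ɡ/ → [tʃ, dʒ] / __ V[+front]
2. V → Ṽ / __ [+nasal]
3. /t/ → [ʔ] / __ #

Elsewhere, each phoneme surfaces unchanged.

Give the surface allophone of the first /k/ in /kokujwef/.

[k]

/k/ — word-initial; rule 1 does not apply here → [k].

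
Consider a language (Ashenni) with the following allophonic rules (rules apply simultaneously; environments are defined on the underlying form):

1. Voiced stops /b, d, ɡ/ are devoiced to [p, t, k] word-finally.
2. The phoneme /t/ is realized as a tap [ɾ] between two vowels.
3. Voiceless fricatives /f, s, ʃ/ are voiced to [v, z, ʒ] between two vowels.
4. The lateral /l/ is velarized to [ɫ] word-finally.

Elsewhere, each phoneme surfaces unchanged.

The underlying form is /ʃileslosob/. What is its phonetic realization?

/ʃ/ — word-initial; rule 3 does not apply here → [ʃ].
/i/ stays [i].
/l/ (between /i/ and /e/) is in the target of rule 4 but the environment (word-finally) is not met → [l].
/e/ (between /l/ and /s/) is unaffected → [e].
/s/ — between /e/ and /l/; rule 3 does not apply here → [s].
/l/ — between /s/ and /o/; rule 4 does not apply here → [l].
/o/ — not in any rule's target class → [o].
/s/ meets the environment for rule 3 (between two vowels) → [z].
/o/ — not in any rule's target class → [o].
/b/ (word-final) occurs word-finally → [p] by rule 1.

[ʃileslozop]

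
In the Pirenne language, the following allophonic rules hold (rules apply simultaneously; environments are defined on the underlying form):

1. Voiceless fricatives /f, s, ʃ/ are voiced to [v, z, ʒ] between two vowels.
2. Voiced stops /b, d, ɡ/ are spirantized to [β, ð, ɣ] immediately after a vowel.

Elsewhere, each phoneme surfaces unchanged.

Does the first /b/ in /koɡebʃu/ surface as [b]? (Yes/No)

/b/ (between /e/ and /ʃ/): immediately after a vowel, so rule 2 applies → [β].
The actual realization is [β], not [b].

No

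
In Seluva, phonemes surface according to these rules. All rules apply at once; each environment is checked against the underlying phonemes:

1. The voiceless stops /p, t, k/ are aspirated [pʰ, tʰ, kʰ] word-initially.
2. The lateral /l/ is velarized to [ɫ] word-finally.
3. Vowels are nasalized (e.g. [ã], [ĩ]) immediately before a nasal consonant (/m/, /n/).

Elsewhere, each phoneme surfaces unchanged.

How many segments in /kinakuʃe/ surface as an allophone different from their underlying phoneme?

Segments that undergo a rule: /k/ → [kʰ] (rule 1); /i/ → [ĩ] (rule 3).
All other segments surface unchanged.

2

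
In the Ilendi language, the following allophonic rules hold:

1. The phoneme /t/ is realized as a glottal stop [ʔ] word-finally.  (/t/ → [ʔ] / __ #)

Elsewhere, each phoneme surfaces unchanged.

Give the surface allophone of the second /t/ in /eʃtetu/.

[t]

/t/ (between /e/ and /u/) is in the target of rule 1 but the environment (word-finally) is not met → [t].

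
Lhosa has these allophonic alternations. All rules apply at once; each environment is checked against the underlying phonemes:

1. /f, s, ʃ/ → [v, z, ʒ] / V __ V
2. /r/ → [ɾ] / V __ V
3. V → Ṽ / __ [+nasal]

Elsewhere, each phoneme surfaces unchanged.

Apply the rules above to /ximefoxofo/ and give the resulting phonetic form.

/x/ (word-initial): no rule targets it → [x].
/i/ meets the environment for rule 3 (before a nasal consonant) → [ĩ].
/m/ (between /i/ and /e/) is unaffected → [m].
/e/ (between /m/ and /f/) fails the environment for rule 3, so it stays [e].
/f/ (between /e/ and /o/) occurs between two vowels → [v] by rule 1.
/o/ (between /f/ and /x/) is in the target of rule 3 but the environment (before a nasal consonant) is not met → [o].
/x/ (between /o/ and /o/) is unaffected → [x].
/o/ (between /x/ and /f/) fails the environment for rule 3, so it stays [o].
/f/ — between /o/ and /o/, between two vowels — surfaces as [v] (rule 1).
/o/ (word-final) is in the target of rule 3 but the environment (before a nasal consonant) is not met → [o].

[xĩmevoxovo]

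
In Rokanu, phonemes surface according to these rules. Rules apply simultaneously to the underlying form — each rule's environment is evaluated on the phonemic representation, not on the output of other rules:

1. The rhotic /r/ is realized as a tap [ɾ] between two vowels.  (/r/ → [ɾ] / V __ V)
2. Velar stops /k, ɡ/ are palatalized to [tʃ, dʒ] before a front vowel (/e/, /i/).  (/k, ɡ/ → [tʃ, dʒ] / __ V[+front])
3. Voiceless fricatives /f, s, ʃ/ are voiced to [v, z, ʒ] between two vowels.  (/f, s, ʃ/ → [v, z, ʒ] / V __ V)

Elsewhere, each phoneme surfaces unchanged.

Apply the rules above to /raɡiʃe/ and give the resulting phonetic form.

[radʒiʒe]

/r/ (word-initial) fails the environment for rule 1, so it stays [r].
/a/ — not in any rule's target class → [a].
Rule 2 applies to /ɡ/ (between /a/ and /i/: before a front vowel) → [dʒ].
/i/ (between /ɡ/ and /ʃ/): no rule targets it → [i].
Rule 3 applies to /ʃ/ (between /i/ and /e/: between two vowels) → [ʒ].
/e/ — not in any rule's target class → [e].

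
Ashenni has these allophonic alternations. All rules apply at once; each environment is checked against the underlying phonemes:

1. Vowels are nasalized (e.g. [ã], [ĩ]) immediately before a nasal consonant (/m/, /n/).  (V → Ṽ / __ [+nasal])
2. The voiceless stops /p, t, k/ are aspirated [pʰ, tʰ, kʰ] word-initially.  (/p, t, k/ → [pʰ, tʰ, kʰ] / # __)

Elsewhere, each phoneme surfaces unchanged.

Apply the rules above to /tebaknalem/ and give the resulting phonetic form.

/t/ (word-initial) occurs word-initially → [tʰ] by rule 2.
/e/ (between /t/ and /b/): rule 1 targets it, but not before a nasal consonant → unchanged [e].
/b/ (between /e/ and /a/) is unaffected → [b].
/a/ (between /b/ and /k/) fails the environment for rule 1, so it stays [a].
/k/ (between /a/ and /n/) is in the target of rule 2 but the environment (word-initially) is not met → [k].
/n/ — not in any rule's target class → [n].
/a/ (between /n/ and /l/) is in the target of rule 1 but the environment (before a nasal consonant) is not met → [a].
/l/ stays [l].
/e/ meets the environment for rule 1 (before a nasal consonant) → [ẽ].
/m/ — not in any rule's target class → [m].

[tʰebaknalẽm]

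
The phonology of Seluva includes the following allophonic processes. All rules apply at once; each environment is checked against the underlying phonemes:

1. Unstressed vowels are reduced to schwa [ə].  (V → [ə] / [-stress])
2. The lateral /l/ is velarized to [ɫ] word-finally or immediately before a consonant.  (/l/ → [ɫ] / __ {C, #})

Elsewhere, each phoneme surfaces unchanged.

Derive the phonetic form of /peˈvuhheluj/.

[pəˈvuhhələj]

/e/ meets the environment for rule 1 (in an unstressed syllable) → [ə].
/u/ (between /v/ and /h/) fails the environment for rule 1, so it stays [u].
/e/ (between /h/ and /l/) occurs in an unstressed syllable → [ə] by rule 1.
/l/ (between /e/ and /u/): rule 2 targets it, but not word-finally or immediately before a consonant → unchanged [l].
/u/ — between /l/ and /j/, in an unstressed syllable — surfaces as [ə] (rule 1).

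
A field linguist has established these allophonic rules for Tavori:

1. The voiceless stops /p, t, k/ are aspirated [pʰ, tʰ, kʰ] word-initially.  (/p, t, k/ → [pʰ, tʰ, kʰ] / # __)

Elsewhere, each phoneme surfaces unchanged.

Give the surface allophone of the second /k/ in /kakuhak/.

[k]

/k/ (between /a/ and /u/) is in the target of rule 1 but the environment (word-initially) is not met → [k].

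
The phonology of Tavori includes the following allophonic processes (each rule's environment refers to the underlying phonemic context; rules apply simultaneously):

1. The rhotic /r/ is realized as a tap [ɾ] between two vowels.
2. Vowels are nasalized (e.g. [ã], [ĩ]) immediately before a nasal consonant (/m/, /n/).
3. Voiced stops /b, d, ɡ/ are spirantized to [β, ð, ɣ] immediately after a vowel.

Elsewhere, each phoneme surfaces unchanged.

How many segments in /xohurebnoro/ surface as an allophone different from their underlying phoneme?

Segments that undergo a rule: /r/ → [ɾ] (rule 1); /b/ → [β] (rule 3); /r/ → [ɾ] (rule 1).
All other segments surface unchanged.

3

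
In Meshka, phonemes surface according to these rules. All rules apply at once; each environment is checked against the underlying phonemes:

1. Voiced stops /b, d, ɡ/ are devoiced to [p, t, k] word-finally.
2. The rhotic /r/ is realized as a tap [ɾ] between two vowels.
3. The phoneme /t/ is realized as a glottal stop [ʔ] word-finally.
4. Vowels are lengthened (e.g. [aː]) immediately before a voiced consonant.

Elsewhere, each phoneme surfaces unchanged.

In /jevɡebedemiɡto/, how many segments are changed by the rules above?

5

Segments that undergo a rule: /e/ → [eː] (rule 4); /e/ → [eː] (rule 4); /e/ → [eː] (rule 4); /e/ → [eː] (rule 4); /i/ → [iː] (rule 4).
All other segments surface unchanged.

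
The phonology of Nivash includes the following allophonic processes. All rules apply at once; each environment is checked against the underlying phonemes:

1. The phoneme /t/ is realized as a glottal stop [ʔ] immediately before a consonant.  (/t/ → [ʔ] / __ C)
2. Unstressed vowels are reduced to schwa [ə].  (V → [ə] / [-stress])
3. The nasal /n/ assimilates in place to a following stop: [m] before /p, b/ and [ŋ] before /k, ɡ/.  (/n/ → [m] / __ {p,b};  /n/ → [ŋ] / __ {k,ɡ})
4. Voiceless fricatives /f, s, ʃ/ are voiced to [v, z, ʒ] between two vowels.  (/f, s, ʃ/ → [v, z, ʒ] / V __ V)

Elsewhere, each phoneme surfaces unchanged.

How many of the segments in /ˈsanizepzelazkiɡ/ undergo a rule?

Segments that undergo a rule: /i/ → [ə] (rule 2); /e/ → [ə] (rule 2); /e/ → [ə] (rule 2); /a/ → [ə] (rule 2); /i/ → [ə] (rule 2).
All other segments surface unchanged.

5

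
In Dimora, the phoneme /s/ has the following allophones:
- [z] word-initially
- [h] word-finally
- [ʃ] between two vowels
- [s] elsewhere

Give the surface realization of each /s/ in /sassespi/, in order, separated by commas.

Occurrence 1 (position 1): word-initially → [z].
Occurrence 2 (position 3): no conditioning environment matches → elsewhere allophone [s].
Occurrence 3 (position 4): no conditioning environment matches → elsewhere allophone [s].
Occurrence 4 (position 6): no conditioning environment matches → elsewhere allophone [s].

[z], [s], [s], [s]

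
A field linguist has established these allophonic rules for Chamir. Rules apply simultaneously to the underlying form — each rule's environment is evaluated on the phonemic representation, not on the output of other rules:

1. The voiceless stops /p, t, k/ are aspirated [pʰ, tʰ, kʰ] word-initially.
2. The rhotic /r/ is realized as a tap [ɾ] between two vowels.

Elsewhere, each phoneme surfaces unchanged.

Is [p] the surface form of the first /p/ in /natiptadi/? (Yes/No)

Yes

/p/ (between /i/ and /t/): rule 1 targets it, but not word-initially → unchanged [p].
The actual realization is [p], which matches [p].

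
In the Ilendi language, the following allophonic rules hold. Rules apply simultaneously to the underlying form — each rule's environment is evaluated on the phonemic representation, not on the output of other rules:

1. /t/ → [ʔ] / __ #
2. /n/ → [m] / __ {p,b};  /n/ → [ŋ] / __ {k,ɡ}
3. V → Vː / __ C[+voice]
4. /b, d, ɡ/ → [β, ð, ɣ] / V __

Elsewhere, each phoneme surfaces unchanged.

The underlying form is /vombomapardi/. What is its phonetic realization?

/v/ stays [v].
/o/ (between /v/ and /m/): before a voiced consonant, so rule 3 applies → [oː].
/m/ (between /o/ and /b/) is unaffected → [m].
/b/ (between /m/ and /o/): rule 4 targets it, but not immediately after a vowel → unchanged [b].
/o/ (between /b/ and /m/) occurs before a voiced consonant → [oː] by rule 3.
/m/ (between /o/ and /a/): no rule targets it → [m].
/a/ (between /m/ and /p/) fails the environment for rule 3, so it stays [a].
/p/ stays [p].
/a/ (between /p/ and /r/) occurs before a voiced consonant → [aː] by rule 3.
/r/ (between /a/ and /d/) is unaffected → [r].
/d/ (between /r/ and /i/) fails the environment for rule 4, so it stays [d].
/i/ (word-final): rule 3 targets it, but not before a voiced consonant → unchanged [i].

[voːmboːmapaːrdi]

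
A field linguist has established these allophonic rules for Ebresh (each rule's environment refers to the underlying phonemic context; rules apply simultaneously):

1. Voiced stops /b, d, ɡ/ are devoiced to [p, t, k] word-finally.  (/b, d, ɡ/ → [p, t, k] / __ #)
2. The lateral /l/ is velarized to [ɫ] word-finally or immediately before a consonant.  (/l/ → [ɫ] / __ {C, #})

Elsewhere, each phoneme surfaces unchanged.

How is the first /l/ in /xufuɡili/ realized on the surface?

/l/ — between /i/ and /i/; rule 2 does not apply here → [l].

[l]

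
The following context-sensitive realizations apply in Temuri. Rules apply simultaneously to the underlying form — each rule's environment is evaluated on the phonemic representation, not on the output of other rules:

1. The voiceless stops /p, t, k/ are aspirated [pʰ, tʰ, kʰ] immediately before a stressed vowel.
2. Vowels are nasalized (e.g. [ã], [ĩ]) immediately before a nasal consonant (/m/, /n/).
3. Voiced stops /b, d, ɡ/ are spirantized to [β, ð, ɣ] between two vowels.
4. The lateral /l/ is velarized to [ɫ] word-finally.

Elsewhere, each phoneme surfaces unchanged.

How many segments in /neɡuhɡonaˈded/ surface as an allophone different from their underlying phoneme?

3

Segments that undergo a rule: /ɡ/ → [ɣ] (rule 3); /o/ → [õ] (rule 2); /d/ → [ð] (rule 3).
All other segments surface unchanged.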